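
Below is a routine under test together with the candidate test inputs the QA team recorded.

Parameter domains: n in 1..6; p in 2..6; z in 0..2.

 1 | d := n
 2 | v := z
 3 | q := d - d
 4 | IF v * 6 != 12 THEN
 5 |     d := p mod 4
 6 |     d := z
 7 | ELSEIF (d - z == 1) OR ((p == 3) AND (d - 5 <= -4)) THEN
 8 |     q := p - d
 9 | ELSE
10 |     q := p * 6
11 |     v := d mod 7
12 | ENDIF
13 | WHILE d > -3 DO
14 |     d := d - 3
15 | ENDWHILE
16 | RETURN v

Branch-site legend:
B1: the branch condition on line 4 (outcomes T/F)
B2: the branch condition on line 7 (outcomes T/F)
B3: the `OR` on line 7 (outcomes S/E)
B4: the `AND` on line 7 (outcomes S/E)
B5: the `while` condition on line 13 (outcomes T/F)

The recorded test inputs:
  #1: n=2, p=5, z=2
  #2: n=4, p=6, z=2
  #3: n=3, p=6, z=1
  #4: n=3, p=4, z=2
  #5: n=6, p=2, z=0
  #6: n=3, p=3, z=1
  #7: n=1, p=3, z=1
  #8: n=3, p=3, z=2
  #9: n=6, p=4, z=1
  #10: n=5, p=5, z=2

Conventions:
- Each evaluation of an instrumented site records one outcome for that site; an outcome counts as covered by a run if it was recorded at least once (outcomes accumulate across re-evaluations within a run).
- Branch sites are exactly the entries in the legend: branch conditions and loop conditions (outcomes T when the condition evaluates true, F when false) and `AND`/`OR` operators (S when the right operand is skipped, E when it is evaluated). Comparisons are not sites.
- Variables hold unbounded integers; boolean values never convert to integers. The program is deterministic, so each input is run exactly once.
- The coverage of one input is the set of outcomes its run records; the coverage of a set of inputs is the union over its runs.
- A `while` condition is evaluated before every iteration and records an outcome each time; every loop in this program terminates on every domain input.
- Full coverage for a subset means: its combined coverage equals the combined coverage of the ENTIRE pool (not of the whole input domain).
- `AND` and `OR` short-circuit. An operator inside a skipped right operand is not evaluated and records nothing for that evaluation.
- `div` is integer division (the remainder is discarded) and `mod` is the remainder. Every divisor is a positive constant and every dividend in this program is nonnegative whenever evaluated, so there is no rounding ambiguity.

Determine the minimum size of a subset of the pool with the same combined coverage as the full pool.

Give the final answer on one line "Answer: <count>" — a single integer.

input #1 (n=2, p=5, z=2): events B1->F, B3->E, B4->S, B2->F, B5->T, B5->T, B5->F; covers B1=F, B2=F, B3=E, B4=S, B5=T, B5=F
input #2 (n=4, p=6, z=2): events B1->F, B3->E, B4->S, B2->F, B5->T, B5->T, B5->T, B5->F; covers B1=F, B2=F, B3=E, B4=S, B5=T, B5=F
input #3 (n=3, p=6, z=1): events B1->T, B5->T, B5->T, B5->F; covers B1=T, B5=T, B5=F
input #4 (n=3, p=4, z=2): events B1->F, B3->S, B2->T, B5->T, B5->T, B5->F; covers B1=F, B2=T, B3=S, B5=T, B5=F
input #5 (n=6, p=2, z=0): events B1->T, B5->T, B5->F; covers B1=T, B5=T, B5=F
input #6 (n=3, p=3, z=1): events B1->T, B5->T, B5->T, B5->F; covers B1=T, B5=T, B5=F
input #7 (n=1, p=3, z=1): events B1->T, B5->T, B5->T, B5->F; covers B1=T, B5=T, B5=F
input #8 (n=3, p=3, z=2): events B1->F, B3->S, B2->T, B5->T, B5->T, B5->F; covers B1=F, B2=T, B3=S, B5=T, B5=F
input #9 (n=6, p=4, z=1): events B1->T, B5->T, B5->T, B5->F; covers B1=T, B5=T, B5=F
input #10 (n=5, p=5, z=2): events B1->F, B3->E, B4->S, B2->F, B5->T, B5->T, B5->T, B5->F; covers B1=F, B2=F, B3=E, B4=S, B5=T, B5=F
pool-wide coverage (9 outcomes): B1=T, B1=F, B2=T, B2=F, B3=S, B3=E, B4=S, B5=T, B5=F
checked all size-1 subsets: none covers 9 outcomes (max 6/9)
checked all size-2 subsets: none covers 9 outcomes (max 8/9)
inputs {1, 3, 4} (size 3) cover everything; no size-3 subset with a lexicographically smaller index list covers all 9

Answer: 3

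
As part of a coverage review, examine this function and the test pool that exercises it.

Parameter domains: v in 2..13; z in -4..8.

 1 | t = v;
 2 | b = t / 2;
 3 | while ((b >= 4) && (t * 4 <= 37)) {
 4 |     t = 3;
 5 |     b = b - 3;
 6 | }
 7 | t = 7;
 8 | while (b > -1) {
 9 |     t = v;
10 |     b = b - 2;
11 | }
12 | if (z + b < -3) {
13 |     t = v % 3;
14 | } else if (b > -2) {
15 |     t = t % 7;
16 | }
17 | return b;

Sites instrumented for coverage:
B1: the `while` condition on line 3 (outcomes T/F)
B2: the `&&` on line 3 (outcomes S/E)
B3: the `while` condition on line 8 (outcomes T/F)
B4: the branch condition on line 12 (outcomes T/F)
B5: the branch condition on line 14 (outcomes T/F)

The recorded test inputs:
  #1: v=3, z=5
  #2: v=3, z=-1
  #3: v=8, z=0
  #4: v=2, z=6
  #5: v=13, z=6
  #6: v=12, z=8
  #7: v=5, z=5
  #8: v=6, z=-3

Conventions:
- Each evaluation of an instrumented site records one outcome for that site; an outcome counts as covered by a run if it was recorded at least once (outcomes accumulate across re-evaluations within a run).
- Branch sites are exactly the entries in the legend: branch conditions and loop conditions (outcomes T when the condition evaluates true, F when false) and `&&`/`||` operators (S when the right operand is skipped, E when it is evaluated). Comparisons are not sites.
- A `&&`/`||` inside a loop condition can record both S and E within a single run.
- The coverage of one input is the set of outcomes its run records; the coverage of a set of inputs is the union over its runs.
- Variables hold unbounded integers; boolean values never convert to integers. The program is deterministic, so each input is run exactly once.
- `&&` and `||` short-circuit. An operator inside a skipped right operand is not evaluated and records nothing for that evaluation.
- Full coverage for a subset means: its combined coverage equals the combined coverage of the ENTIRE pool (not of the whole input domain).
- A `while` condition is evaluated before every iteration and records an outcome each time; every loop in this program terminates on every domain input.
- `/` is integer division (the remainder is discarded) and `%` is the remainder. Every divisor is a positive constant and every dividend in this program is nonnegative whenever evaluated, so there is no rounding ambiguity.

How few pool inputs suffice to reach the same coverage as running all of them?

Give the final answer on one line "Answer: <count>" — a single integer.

#1 (v=3, z=5) -> covered: B1=F, B2=S, B3=T, B3=F, B4=F, B5=T
#2 (v=3, z=-1) -> covered: B1=F, B2=S, B3=T, B3=F, B4=F, B5=T
#3 (v=8, z=0) -> covered: B1=T, B1=F, B2=S, B2=E, B3=T, B3=F, B4=F, B5=T
#4 (v=2, z=6) -> covered: B1=F, B2=S, B3=T, B3=F, B4=F, B5=T
#5 (v=13, z=6) -> covered: B1=F, B2=E, B3=T, B3=F, B4=F, B5=F
#6 (v=12, z=8) -> covered: B1=F, B2=E, B3=T, B3=F, B4=F, B5=F
#7 (v=5, z=5) -> covered: B1=F, B2=S, B3=T, B3=F, B4=F, B5=F
#8 (v=6, z=-3) -> covered: B1=F, B2=S, B3=T, B3=F, B4=T
together the pool reaches 10 outcomes: B1=T, B1=F, B2=S, B2=E, B3=T, B3=F, B4=T, B4=F, B5=T, B5=F
size 1 is not enough: best union over all size-1 subsets is 8/10
size 2 is not enough: best union over all size-2 subsets is 9/10
the canonical winner is {3, 5, 8}: size 3, full 10-outcome coverage, earliest index list among size-3 covers

Answer: 3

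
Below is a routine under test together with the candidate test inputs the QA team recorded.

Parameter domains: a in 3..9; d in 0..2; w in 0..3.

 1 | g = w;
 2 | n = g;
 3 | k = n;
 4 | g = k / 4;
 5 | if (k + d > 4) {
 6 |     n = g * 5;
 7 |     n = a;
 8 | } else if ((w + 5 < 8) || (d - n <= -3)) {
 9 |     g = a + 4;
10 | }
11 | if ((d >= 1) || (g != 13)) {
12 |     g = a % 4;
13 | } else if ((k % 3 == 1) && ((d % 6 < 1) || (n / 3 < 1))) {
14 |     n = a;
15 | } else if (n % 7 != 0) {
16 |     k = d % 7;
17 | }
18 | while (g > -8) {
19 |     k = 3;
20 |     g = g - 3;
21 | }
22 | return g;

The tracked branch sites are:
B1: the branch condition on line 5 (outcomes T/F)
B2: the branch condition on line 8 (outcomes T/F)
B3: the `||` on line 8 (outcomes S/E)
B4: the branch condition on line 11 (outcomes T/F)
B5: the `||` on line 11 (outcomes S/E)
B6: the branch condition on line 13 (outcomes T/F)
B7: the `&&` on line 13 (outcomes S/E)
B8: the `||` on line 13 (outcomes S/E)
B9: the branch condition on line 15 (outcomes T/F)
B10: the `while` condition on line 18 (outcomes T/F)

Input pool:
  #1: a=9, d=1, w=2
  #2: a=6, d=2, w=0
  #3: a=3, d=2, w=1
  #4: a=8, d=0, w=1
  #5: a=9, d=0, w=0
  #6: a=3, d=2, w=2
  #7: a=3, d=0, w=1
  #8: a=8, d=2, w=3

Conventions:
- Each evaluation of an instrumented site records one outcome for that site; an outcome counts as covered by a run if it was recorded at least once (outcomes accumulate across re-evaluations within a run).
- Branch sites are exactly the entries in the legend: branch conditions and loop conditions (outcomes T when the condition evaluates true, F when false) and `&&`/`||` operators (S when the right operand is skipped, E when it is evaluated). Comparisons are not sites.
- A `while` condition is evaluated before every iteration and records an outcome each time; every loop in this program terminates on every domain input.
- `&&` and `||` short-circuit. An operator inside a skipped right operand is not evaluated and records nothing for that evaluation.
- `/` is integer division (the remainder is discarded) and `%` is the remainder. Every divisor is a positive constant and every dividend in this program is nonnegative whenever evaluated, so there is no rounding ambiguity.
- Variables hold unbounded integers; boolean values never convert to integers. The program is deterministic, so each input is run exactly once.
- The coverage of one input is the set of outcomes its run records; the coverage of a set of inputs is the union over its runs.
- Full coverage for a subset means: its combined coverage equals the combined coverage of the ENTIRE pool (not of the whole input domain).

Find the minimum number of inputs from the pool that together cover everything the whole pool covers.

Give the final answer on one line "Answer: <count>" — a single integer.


input #1, a=9, d=1, w=2: events B1->F, B3->S, B2->T, B5->S, B4->T, B10->T, B10->T, B10->T, B10->F; outcomes B1=F, B2=T, B3=S, B4=T, B5=S, B10=T, B10=F
input #2, a=6, d=2, w=0: events B1->F, B3->S, B2->T, B5->S, B4->T, B10->T, B10->T, B10->T, B10->T, B10->F; outcomes B1=F, B2=T, B3=S, B4=T, B5=S, B10=T, B10=F
input #3, a=3, d=2, w=1: events B1->F, B3->S, B2->T, B5->S, B4->T, B10->T, B10->T, B10->T, B10->T, B10->F; outcomes B1=F, B2=T, B3=S, B4=T, B5=S, B10=T, B10=F
input #4, a=8, d=0, w=1: events B1->F, B3->S, B2->T, B5->E, B4->T, B10->T, B10->T, B10->T, B10->F; outcomes B1=F, B2=T, B3=S, B4=T, B5=E, B10=T, B10=F
input #5, a=9, d=0, w=0: events B1->F, B3->S, B2->T, B5->E, B4->F, B7->S, B6->F, B9->F, B10->T, B10->T, B10->T, B10->T, B10->T, B10->T, ...; outcomes B1=F, B2=T, B3=S, B4=F, B5=E, B6=F, B7=S, B9=F, B10=T, B10=F
input #6, a=3, d=2, w=2: events B1->F, B3->S, B2->T, B5->S, B4->T, B10->T, B10->T, B10->T, B10->T, B10->F; outcomes B1=F, B2=T, B3=S, B4=T, B5=S, B10=T, B10=F
input #7, a=3, d=0, w=1: events B1->F, B3->S, B2->T, B5->E, B4->T, B10->T, B10->T, B10->T, B10->T, B10->F; outcomes B1=F, B2=T, B3=S, B4=T, B5=E, B10=T, B10=F
input #8, a=8, d=2, w=3: events B1->T, B5->S, B4->T, B10->T, B10->T, B10->T, B10->F; outcomes B1=T, B4=T, B5=S, B10=T, B10=F
union over all inputs: B1=T, B1=F, B2=T, B3=S, B4=T, B4=F, B5=S, B5=E, B6=F, B7=S, B9=F, B10=T, B10=F (13 outcomes)
size 1 is not enough: best union over all size-1 subsets is 10/13
inputs {5, 8} (size 2) cover everything; no size-2 subset with a lexicographically smaller index list covers all 13
Answer: 2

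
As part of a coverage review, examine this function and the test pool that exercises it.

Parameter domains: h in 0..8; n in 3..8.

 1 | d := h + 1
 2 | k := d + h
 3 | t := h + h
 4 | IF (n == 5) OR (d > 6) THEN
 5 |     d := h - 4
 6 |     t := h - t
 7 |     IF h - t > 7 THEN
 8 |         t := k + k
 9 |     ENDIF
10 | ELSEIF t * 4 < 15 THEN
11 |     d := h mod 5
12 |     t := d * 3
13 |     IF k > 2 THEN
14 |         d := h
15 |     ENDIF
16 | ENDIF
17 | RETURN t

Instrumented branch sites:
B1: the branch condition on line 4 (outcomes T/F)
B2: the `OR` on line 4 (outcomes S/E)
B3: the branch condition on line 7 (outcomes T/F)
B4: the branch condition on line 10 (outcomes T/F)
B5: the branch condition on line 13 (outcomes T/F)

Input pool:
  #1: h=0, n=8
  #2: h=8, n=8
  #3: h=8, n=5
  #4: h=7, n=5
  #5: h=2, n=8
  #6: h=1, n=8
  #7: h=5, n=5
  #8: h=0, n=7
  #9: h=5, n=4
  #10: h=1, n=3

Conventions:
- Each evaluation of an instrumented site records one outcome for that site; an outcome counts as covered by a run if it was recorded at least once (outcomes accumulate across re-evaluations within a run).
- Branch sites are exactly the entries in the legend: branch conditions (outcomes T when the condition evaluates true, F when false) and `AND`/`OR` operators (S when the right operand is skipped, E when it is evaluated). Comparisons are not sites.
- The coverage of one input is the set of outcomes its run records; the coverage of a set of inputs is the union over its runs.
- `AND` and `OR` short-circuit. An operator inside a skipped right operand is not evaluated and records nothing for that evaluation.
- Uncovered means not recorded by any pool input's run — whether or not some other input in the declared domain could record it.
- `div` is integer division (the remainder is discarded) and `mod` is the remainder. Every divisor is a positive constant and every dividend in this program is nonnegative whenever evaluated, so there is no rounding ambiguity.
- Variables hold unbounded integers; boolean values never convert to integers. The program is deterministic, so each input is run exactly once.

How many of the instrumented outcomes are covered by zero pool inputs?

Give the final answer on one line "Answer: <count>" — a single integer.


input #1 (h=0, n=8): events B2->E, B1->F, B4->T, B5->F; covers B1=F, B2=E, B4=T, B5=F
input #2 (h=8, n=8): events B2->E, B1->T, B3->T; covers B1=T, B2=E, B3=T
input #3 (h=8, n=5): events B2->S, B1->T, B3->T; covers B1=T, B2=S, B3=T
input #4 (h=7, n=5): events B2->S, B1->T, B3->T; covers B1=T, B2=S, B3=T
input #5 (h=2, n=8): events B2->E, B1->F, B4->F; covers B1=F, B2=E, B4=F
input #6 (h=1, n=8): events B2->E, B1->F, B4->T, B5->T; covers B1=F, B2=E, B4=T, B5=T
input #7 (h=5, n=5): events B2->S, B1->T, B3->T; covers B1=T, B2=S, B3=T
input #8 (h=0, n=7): events B2->E, B1->F, B4->T, B5->F; covers B1=F, B2=E, B4=T, B5=F
input #9 (h=5, n=4): events B2->E, B1->F, B4->F; covers B1=F, B2=E, B4=F
input #10 (h=1, n=3): events B2->E, B1->F, B4->T, B5->T; covers B1=F, B2=E, B4=T, B5=T
union over the pool: B1=T, B1=F, B2=S, B2=E, B3=T, B4=T, B4=F, B5=T, B5=F
uncovered (1 of 10): B3=F
Answer: 1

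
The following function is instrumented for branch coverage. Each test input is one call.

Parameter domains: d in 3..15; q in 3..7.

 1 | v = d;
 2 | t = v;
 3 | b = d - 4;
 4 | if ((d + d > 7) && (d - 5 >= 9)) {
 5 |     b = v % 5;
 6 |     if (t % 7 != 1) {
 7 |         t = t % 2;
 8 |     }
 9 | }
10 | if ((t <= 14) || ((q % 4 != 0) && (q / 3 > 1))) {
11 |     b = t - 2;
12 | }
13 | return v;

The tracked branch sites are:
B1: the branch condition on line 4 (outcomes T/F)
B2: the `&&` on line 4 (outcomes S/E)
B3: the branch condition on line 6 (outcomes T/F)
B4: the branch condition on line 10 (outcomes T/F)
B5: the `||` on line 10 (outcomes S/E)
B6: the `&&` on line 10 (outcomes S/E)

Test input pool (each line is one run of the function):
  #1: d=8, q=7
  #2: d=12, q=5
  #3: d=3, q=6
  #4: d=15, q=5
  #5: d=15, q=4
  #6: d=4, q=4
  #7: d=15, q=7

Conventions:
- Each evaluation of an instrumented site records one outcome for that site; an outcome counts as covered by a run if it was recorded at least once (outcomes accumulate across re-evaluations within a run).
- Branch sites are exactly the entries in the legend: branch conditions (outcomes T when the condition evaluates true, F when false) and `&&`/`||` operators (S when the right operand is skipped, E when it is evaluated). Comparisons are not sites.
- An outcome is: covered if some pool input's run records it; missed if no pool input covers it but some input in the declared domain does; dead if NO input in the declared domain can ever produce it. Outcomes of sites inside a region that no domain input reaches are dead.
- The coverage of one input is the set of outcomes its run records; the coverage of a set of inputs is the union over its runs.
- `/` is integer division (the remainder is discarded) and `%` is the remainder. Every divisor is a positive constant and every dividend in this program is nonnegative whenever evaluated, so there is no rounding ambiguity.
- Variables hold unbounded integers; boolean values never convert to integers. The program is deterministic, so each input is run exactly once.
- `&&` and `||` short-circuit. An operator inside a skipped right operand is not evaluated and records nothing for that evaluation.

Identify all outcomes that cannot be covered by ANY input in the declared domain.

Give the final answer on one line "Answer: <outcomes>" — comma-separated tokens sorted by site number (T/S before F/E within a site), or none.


running all 65 domain inputs and tallying outcomes:
  reachable outcomes have witnesses, e.g. B1=T (e.g. d=14, q=3), B1=F (e.g. d=3, q=3), B2=S (e.g. d=3, q=3), B2=E (e.g. d=4, q=3)
Answer: none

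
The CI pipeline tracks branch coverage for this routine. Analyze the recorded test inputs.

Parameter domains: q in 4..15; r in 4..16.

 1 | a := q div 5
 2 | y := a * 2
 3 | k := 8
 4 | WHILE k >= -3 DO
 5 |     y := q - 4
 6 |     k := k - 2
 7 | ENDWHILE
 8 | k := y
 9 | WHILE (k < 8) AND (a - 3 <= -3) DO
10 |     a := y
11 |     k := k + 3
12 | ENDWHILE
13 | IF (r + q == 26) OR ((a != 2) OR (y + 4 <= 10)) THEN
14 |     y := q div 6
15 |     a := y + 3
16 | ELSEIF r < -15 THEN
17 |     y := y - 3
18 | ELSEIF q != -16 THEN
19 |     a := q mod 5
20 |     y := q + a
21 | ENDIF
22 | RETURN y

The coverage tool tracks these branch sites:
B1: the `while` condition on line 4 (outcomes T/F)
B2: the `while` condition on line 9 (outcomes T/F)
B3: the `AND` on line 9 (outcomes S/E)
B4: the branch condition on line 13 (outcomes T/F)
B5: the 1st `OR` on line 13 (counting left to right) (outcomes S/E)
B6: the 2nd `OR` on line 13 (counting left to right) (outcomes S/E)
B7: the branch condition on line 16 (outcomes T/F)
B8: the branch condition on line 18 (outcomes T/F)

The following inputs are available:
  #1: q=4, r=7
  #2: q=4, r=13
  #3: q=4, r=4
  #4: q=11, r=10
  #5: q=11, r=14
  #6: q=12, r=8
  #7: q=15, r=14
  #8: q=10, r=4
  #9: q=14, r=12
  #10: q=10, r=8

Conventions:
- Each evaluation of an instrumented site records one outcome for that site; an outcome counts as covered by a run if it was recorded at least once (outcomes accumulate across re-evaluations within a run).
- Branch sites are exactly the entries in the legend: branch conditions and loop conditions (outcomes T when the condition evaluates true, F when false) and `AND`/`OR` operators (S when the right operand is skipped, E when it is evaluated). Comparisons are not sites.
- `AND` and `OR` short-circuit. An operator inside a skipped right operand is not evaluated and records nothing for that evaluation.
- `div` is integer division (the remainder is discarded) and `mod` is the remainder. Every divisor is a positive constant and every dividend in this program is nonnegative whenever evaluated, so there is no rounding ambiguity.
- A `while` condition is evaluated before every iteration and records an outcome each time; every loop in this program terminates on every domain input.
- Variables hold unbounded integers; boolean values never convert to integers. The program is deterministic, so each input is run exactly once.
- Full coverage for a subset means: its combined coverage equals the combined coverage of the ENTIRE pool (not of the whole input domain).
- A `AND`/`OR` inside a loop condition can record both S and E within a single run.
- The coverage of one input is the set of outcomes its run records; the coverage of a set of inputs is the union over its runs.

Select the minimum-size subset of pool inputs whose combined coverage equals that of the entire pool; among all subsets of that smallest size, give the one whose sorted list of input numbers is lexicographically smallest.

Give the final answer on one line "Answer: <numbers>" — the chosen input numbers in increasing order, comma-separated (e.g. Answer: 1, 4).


run #1 (q=4, r=7) runs B1->T, B1->T, B1->T, B1->T, B1->T, B1->T, B1->F, B3->E, B2->T, B3->E, B2->T, B3->E, B2->T, B3->S, ...; records B1=T, B1=F, B2=T, B2=F, B3=S, B3=E, B4=T, B5=E, B6=S
run #2 (q=4, r=13) runs B1->T, B1->T, B1->T, B1->T, B1->T, B1->T, B1->F, B3->E, B2->T, B3->E, B2->T, B3->E, B2->T, B3->S, ...; records B1=T, B1=F, B2=T, B2=F, B3=S, B3=E, B4=T, B5=E, B6=S
run #3 (q=4, r=4) runs B1->T, B1->T, B1->T, B1->T, B1->T, B1->T, B1->F, B3->E, B2->T, B3->E, B2->T, B3->E, B2->T, B3->S, ...; records B1=T, B1=F, B2=T, B2=F, B3=S, B3=E, B4=T, B5=E, B6=S
run #4 (q=11, r=10) runs B1->T, B1->T, B1->T, B1->T, B1->T, B1->T, B1->F, B3->E, B2->F, B5->E, B6->E, B4->F, B7->F, B8->T; records B1=T, B1=F, B2=F, B3=E, B4=F, B5=E, B6=E, B7=F, B8=T
run #5 (q=11, r=14) runs B1->T, B1->T, B1->T, B1->T, B1->T, B1->T, B1->F, B3->E, B2->F, B5->E, B6->E, B4->F, B7->F, B8->T; records B1=T, B1=F, B2=F, B3=E, B4=F, B5=E, B6=E, B7=F, B8=T
run #6 (q=12, r=8) runs B1->T, B1->T, B1->T, B1->T, B1->T, B1->T, B1->F, B3->S, B2->F, B5->E, B6->E, B4->F, B7->F, B8->T; records B1=T, B1=F, B2=F, B3=S, B4=F, B5=E, B6=E, B7=F, B8=T
run #7 (q=15, r=14) runs B1->T, B1->T, B1->T, B1->T, B1->T, B1->T, B1->F, B3->S, B2->F, B5->E, B6->S, B4->T; records B1=T, B1=F, B2=F, B3=S, B4=T, B5=E, B6=S
run #8 (q=10, r=4) runs B1->T, B1->T, B1->T, B1->T, B1->T, B1->T, B1->F, B3->E, B2->F, B5->E, B6->E, B4->T; records B1=T, B1=F, B2=F, B3=E, B4=T, B5=E, B6=E
run #9 (q=14, r=12) runs B1->T, B1->T, B1->T, B1->T, B1->T, B1->T, B1->F, B3->S, B2->F, B5->S, B4->T; records B1=T, B1=F, B2=F, B3=S, B4=T, B5=S
run #10 (q=10, r=8) runs B1->T, B1->T, B1->T, B1->T, B1->T, B1->T, B1->F, B3->E, B2->F, B5->E, B6->E, B4->T; records B1=T, B1=F, B2=F, B3=E, B4=T, B5=E, B6=E
together the pool reaches 14 outcomes: B1=T, B1=F, B2=T, B2=F, B3=S, B3=E, B4=T, B4=F, B5=S, B5=E, B6=S, B6=E, B7=F, B8=T
checked all size-1 subsets: none covers 14 outcomes (max 9/14)
checked all size-2 subsets: none covers 14 outcomes (max 13/14)
the canonical winner is {1, 4, 9}: size 3, full 14-outcome coverage, earliest index list among size-3 covers
Answer: 1, 4, 9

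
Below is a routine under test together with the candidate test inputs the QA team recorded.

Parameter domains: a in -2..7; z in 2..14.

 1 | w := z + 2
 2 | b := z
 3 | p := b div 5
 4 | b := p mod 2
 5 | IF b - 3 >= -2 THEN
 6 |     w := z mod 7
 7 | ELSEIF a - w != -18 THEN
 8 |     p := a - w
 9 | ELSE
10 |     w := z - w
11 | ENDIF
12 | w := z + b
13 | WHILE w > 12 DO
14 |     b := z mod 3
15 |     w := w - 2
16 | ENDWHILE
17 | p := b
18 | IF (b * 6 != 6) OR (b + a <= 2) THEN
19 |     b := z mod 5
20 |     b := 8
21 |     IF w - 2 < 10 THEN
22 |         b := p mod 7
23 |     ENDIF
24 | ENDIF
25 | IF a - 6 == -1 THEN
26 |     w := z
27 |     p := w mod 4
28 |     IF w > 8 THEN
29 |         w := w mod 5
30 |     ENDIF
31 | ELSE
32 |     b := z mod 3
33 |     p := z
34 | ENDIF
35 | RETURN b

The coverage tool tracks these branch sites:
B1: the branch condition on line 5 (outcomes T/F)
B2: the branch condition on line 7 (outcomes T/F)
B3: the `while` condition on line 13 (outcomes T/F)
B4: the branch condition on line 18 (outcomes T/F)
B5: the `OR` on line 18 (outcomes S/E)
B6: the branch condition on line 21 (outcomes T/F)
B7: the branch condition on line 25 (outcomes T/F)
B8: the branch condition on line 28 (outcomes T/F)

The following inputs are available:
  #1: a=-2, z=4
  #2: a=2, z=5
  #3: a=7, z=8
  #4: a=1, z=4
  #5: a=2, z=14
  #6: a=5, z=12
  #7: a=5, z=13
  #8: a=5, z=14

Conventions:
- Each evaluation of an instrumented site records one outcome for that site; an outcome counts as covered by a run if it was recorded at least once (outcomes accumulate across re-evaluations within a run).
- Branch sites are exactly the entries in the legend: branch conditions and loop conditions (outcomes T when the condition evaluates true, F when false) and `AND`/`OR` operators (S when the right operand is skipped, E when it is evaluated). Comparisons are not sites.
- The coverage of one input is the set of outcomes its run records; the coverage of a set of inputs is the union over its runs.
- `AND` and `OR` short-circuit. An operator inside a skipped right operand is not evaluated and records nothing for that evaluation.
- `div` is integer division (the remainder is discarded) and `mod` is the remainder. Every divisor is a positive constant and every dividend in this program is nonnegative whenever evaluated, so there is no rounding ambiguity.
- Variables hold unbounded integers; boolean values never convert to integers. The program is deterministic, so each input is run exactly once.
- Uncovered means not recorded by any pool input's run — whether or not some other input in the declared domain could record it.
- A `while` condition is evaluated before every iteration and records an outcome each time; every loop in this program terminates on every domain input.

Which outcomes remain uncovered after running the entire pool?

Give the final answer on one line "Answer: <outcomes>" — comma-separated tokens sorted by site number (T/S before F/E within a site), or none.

test 1 (a=-2, z=4) fires B1->F, B2->T, B3->F, B5->S, B4->T, B6->T, B7->F; hits B1=F, B2=T, B3=F, B4=T, B5=S, B6=T, B7=F
test 2 (a=2, z=5) fires B1->T, B3->F, B5->E, B4->F, B7->F; hits B1=T, B3=F, B4=F, B5=E, B7=F
test 3 (a=7, z=8) fires B1->T, B3->F, B5->E, B4->F, B7->F; hits B1=T, B3=F, B4=F, B5=E, B7=F
test 4 (a=1, z=4) fires B1->F, B2->T, B3->F, B5->S, B4->T, B6->T, B7->F; hits B1=F, B2=T, B3=F, B4=T, B5=S, B6=T, B7=F
test 5 (a=2, z=14) fires B1->F, B2->T, B3->T, B3->F, B5->S, B4->T, B6->F, B7->F; hits B1=F, B2=T, B3=T, B3=F, B4=T, B5=S, B6=F, B7=F
test 6 (a=5, z=12) fires B1->F, B2->T, B3->F, B5->S, B4->T, B6->F, B7->T, B8->T; hits B1=F, B2=T, B3=F, B4=T, B5=S, B6=F, B7=T, B8=T
test 7 (a=5, z=13) fires B1->F, B2->T, B3->T, B3->F, B5->E, B4->F, B7->T, B8->T; hits B1=F, B2=T, B3=T, B3=F, B4=F, B5=E, B7=T, B8=T
test 8 (a=5, z=14) fires B1->F, B2->T, B3->T, B3->F, B5->S, B4->T, B6->F, B7->T, B8->T; hits B1=F, B2=T, B3=T, B3=F, B4=T, B5=S, B6=F, B7=T, B8=T
union over the pool: B1=T, B1=F, B2=T, B3=T, B3=F, B4=T, B4=F, B5=S, B5=E, B6=T, B6=F, B7=T, B7=F, B8=T
uncovered (2 of 16): B2=F, B8=F

Answer: B2=F, B8=F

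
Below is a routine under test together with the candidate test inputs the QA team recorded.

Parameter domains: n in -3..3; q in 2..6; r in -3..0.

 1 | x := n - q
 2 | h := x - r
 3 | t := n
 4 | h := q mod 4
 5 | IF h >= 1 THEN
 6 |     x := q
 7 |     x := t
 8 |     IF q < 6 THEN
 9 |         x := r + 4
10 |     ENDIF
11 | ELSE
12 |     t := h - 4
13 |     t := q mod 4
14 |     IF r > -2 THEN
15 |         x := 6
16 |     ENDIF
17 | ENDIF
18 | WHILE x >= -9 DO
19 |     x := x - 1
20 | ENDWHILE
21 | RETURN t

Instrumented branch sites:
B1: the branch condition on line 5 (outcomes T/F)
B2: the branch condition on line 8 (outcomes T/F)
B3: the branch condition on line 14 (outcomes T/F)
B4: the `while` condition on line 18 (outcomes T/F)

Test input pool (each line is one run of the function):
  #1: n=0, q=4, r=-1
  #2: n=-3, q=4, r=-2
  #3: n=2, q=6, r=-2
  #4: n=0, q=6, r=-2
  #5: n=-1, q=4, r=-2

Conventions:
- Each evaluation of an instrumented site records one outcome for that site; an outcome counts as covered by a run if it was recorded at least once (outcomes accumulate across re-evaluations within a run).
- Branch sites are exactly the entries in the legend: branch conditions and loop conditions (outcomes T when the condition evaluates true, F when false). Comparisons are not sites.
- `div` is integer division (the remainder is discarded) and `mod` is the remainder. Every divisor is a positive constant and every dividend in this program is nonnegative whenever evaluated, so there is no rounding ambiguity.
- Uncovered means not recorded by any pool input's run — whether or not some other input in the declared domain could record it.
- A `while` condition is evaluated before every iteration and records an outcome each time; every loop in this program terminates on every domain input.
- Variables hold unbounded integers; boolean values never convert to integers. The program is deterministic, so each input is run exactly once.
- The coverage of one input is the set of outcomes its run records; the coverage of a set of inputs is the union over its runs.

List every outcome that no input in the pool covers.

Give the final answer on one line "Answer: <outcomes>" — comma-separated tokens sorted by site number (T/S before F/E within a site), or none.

test 1 (n=0, q=4, r=-1) fires B1->F, B3->T, B4->T, B4->T, B4->T, B4->T, B4->T, B4->T, B4->T, B4->T, B4->T, B4->T, B4->T, B4->T, ...; hits B1=F, B3=T, B4=T, B4=F
test 2 (n=-3, q=4, r=-2) fires B1->F, B3->F, B4->T, B4->T, B4->T, B4->F; hits B1=F, B3=F, B4=T, B4=F
test 3 (n=2, q=6, r=-2) fires B1->T, B2->F, B4->T, B4->T, B4->T, B4->T, B4->T, B4->T, B4->T, B4->T, B4->T, B4->T, B4->T, B4->T, ...; hits B1=T, B2=F, B4=T, B4=F
test 4 (n=0, q=6, r=-2) fires B1->T, B2->F, B4->T, B4->T, B4->T, B4->T, B4->T, B4->T, B4->T, B4->T, B4->T, B4->T, B4->F; hits B1=T, B2=F, B4=T, B4=F
test 5 (n=-1, q=4, r=-2) fires B1->F, B3->F, B4->T, B4->T, B4->T, B4->T, B4->T, B4->F; hits B1=F, B3=F, B4=T, B4=F
union over the pool: B1=T, B1=F, B2=F, B3=T, B3=F, B4=T, B4=F
uncovered (1 of 8): B2=T

Answer: B2=T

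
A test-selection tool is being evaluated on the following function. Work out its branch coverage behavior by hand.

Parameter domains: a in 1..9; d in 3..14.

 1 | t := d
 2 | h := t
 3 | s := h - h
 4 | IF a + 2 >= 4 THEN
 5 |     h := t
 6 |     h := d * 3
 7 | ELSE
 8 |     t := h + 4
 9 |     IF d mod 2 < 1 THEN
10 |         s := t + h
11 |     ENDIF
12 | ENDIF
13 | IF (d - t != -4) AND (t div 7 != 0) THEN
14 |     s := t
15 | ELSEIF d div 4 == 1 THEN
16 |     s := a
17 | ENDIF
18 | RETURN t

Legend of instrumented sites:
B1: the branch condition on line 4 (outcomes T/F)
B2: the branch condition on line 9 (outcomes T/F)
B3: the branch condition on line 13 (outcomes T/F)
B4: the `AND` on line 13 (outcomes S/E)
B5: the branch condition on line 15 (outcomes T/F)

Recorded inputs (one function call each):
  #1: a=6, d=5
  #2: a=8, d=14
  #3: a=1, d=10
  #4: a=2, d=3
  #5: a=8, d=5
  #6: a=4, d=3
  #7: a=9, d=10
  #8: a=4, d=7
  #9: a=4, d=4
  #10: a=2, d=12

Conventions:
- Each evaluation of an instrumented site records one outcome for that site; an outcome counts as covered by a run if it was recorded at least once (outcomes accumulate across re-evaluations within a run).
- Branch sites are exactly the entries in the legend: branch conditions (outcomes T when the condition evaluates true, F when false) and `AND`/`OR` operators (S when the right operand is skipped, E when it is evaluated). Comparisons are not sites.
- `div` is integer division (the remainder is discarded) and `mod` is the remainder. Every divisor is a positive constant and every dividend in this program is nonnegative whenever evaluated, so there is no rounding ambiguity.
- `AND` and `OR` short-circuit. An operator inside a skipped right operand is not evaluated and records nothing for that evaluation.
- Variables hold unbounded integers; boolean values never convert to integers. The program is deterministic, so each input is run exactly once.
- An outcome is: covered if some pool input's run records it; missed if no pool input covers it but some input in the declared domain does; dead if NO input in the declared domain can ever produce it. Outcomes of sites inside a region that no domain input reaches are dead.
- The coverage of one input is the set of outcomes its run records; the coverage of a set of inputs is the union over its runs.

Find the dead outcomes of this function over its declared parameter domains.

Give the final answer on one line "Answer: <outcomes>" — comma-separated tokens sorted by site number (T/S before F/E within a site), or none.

exhaustive pass over the 108-input domain:
  reachable outcomes have witnesses, e.g. B1=T (e.g. a=2, d=3), B1=F (e.g. a=1, d=3), B2=T (e.g. a=1, d=4), B2=F (e.g. a=1, d=3)

Answer: none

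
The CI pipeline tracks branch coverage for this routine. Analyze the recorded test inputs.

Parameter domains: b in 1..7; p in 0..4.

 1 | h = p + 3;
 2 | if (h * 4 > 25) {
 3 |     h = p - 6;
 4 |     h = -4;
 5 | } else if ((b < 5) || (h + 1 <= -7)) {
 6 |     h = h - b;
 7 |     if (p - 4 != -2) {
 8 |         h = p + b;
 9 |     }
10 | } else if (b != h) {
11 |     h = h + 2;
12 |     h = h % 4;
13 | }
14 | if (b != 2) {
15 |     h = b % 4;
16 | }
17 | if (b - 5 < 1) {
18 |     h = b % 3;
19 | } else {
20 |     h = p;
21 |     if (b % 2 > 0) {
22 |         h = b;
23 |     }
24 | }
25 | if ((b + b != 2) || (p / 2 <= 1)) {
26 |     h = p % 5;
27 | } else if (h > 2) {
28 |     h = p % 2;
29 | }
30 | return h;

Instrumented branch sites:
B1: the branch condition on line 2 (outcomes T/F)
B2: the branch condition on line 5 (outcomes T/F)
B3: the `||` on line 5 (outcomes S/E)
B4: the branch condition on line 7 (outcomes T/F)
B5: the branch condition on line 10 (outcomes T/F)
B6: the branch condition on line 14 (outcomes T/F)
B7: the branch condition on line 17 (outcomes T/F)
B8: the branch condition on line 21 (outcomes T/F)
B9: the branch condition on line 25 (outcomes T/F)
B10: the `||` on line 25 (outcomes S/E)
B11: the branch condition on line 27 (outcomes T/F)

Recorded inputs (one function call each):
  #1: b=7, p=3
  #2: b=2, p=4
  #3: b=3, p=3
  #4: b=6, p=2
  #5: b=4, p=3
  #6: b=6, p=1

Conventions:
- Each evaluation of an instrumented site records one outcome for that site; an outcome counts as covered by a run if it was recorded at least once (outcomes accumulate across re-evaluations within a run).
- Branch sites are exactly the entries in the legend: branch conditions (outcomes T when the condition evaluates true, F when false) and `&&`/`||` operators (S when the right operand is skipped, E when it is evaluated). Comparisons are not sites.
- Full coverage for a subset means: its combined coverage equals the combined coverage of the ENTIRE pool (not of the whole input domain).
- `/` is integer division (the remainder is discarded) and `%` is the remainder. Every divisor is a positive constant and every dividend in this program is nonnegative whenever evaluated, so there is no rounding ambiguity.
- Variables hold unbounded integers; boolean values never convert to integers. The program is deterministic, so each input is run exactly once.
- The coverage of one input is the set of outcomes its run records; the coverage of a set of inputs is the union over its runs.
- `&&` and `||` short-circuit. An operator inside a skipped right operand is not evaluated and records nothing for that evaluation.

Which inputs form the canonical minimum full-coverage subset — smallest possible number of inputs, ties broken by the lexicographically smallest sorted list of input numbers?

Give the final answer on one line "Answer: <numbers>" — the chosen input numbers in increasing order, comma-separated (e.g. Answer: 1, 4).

#1 (b=7, p=3) -> B1->F, B3->E, B2->F, B5->T, B6->T, B7->F, B8->T, B10->S, B9->T; covered: B1=F, B2=F, B3=E, B5=T, B6=T, B7=F, B8=T, B9=T, B10=S
#2 (b=2, p=4) -> B1->T, B6->F, B7->T, B10->S, B9->T; covered: B1=T, B6=F, B7=T, B9=T, B10=S
#3 (b=3, p=3) -> B1->F, B3->S, B2->T, B4->T, B6->T, B7->T, B10->S, B9->T; covered: B1=F, B2=T, B3=S, B4=T, B6=T, B7=T, B9=T, B10=S
#4 (b=6, p=2) -> B1->F, B3->E, B2->F, B5->T, B6->T, B7->F, B8->F, B10->S, B9->T; covered: B1=F, B2=F, B3=E, B5=T, B6=T, B7=F, B8=F, B9=T, B10=S
#5 (b=4, p=3) -> B1->F, B3->S, B2->T, B4->T, B6->T, B7->T, B10->S, B9->T; covered: B1=F, B2=T, B3=S, B4=T, B6=T, B7=T, B9=T, B10=S
#6 (b=6, p=1) -> B1->F, B3->E, B2->F, B5->T, B6->T, B7->F, B8->F, B10->S, B9->T; covered: B1=F, B2=F, B3=E, B5=T, B6=T, B7=F, B8=F, B9=T, B10=S
pool-wide coverage (16 outcomes): B1=T, B1=F, B2=T, B2=F, B3=S, B3=E, B4=T, B5=T, B6=T, B6=F, B7=T, B7=F, B8=T, B8=F, B9=T, B10=S
checked all size-1 subsets: none covers 16 outcomes (max 9/16)
checked all size-2 subsets: none covers 16 outcomes (max 13/16)
checked all size-3 subsets: none covers 16 outcomes (max 15/16)
size 4: inputs {1, 2, 3, 4} cover all 16 outcomes, and no lexicographically smaller subset of this size does

Answer: 1, 2, 3, 4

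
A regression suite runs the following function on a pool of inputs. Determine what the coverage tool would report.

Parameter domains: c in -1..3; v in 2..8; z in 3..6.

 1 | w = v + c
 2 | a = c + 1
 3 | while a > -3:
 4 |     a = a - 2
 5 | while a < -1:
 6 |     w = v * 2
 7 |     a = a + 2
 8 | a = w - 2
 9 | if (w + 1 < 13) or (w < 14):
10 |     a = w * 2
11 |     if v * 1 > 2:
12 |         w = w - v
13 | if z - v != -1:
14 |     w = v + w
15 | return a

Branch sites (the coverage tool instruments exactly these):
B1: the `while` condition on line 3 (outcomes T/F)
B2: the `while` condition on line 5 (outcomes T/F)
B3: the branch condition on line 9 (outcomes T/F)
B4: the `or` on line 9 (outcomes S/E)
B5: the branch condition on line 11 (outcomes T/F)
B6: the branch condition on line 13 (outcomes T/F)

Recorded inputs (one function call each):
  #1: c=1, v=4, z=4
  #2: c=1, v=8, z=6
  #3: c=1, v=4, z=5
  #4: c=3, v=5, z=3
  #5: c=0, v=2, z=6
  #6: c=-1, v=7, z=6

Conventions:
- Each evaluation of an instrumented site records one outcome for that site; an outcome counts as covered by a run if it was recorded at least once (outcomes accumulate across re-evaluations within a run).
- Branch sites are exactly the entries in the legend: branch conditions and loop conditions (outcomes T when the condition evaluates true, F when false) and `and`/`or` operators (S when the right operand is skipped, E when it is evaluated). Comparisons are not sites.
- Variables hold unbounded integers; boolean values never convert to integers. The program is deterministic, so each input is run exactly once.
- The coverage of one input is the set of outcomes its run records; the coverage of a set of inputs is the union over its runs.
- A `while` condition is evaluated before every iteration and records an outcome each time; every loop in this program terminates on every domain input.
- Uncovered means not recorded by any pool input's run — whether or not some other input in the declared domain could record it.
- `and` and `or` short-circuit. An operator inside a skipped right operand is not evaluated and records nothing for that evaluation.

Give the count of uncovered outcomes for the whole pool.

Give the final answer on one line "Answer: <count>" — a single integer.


input #1 (c=1, v=4, z=4): events B1->T, B1->T, B1->T, B1->F, B2->T, B2->T, B2->F, B4->S, B3->T, B5->T, B6->T; covers B1=T, B1=F, B2=T, B2=F, B3=T, B4=S, B5=T, B6=T
input #2 (c=1, v=8, z=6): events B1->T, B1->T, B1->T, B1->F, B2->T, B2->T, B2->F, B4->E, B3->F, B6->T; covers B1=T, B1=F, B2=T, B2=F, B3=F, B4=E, B6=T
input #3 (c=1, v=4, z=5): events B1->T, B1->T, B1->T, B1->F, B2->T, B2->T, B2->F, B4->S, B3->T, B5->T, B6->T; covers B1=T, B1=F, B2=T, B2=F, B3=T, B4=S, B5=T, B6=T
input #4 (c=3, v=5, z=3): events B1->T, B1->T, B1->T, B1->T, B1->F, B2->T, B2->T, B2->F, B4->S, B3->T, B5->T, B6->T; covers B1=T, B1=F, B2=T, B2=F, B3=T, B4=S, B5=T, B6=T
input #5 (c=0, v=2, z=6): events B1->T, B1->T, B1->F, B2->T, B2->F, B4->S, B3->T, B5->F, B6->T; covers B1=T, B1=F, B2=T, B2=F, B3=T, B4=S, B5=F, B6=T
input #6 (c=-1, v=7, z=6): events B1->T, B1->T, B1->F, B2->T, B2->T, B2->F, B4->E, B3->F, B6->F; covers B1=T, B1=F, B2=T, B2=F, B3=F, B4=E, B6=F
union over the pool: B1=T, B1=F, B2=T, B2=F, B3=T, B3=F, B4=S, B4=E, B5=T, B5=F, B6=T, B6=F
uncovered (0 of 12): none
Answer: 0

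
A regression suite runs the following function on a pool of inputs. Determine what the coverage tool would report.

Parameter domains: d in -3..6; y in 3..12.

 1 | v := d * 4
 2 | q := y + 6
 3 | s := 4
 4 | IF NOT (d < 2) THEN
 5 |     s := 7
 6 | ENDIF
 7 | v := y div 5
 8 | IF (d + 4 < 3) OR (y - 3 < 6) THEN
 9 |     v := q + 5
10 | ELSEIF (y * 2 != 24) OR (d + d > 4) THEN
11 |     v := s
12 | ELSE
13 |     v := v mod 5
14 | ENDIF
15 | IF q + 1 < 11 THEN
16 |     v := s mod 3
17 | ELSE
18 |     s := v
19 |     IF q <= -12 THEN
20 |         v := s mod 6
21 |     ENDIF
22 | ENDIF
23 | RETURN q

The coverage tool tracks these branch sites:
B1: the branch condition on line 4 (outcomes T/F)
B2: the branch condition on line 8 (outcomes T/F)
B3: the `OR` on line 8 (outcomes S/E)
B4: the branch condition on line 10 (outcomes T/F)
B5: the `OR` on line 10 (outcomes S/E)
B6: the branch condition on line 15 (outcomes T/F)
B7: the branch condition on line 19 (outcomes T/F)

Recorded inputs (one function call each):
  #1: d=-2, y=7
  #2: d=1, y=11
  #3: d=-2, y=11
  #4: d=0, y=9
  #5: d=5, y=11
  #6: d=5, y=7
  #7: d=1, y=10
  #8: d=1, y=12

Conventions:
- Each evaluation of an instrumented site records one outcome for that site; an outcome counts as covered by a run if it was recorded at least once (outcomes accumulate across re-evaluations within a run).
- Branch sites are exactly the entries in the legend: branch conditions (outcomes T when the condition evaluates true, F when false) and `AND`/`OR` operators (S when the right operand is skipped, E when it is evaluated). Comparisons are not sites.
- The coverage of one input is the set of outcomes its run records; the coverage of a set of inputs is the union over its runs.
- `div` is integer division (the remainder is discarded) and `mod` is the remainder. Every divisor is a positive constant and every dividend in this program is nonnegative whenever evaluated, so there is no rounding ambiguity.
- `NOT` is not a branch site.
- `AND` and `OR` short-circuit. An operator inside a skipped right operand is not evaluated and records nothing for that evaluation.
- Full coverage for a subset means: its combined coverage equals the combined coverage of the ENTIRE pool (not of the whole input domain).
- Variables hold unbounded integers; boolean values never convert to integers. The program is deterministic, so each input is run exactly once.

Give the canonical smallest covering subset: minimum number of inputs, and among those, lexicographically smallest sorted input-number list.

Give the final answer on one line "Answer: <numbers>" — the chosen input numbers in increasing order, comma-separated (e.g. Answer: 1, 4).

#1 (d=-2, y=7) -> B1->F, B3->S, B2->T, B6->F, B7->F; covered: B1=F, B2=T, B3=S, B6=F, B7=F
#2 (d=1, y=11) -> B1->F, B3->E, B2->F, B5->S, B4->T, B6->F, B7->F; covered: B1=F, B2=F, B3=E, B4=T, B5=S, B6=F, B7=F
#3 (d=-2, y=11) -> B1->F, B3->S, B2->T, B6->F, B7->F; covered: B1=F, B2=T, B3=S, B6=F, B7=F
#4 (d=0, y=9) -> B1->F, B3->E, B2->F, B5->S, B4->T, B6->F, B7->F; covered: B1=F, B2=F, B3=E, B4=T, B5=S, B6=F, B7=F
#5 (d=5, y=11) -> B1->T, B3->E, B2->F, B5->S, B4->T, B6->F, B7->F; covered: B1=T, B2=F, B3=E, B4=T, B5=S, B6=F, B7=F
#6 (d=5, y=7) -> B1->T, B3->E, B2->T, B6->F, B7->F; covered: B1=T, B2=T, B3=E, B6=F, B7=F
#7 (d=1, y=10) -> B1->F, B3->E, B2->F, B5->S, B4->T, B6->F, B7->F; covered: B1=F, B2=F, B3=E, B4=T, B5=S, B6=F, B7=F
#8 (d=1, y=12) -> B1->F, B3->E, B2->F, B5->E, B4->F, B6->F, B7->F; covered: B1=F, B2=F, B3=E, B4=F, B5=E, B6=F, B7=F
the full pool covers 12 outcomes: B1=T, B1=F, B2=T, B2=F, B3=S, B3=E, B4=T, B4=F, B5=S, B5=E, B6=F, B7=F
size 1 is not enough: best union over all size-1 subsets is 7/12
size 2 is not enough: best union over all size-2 subsets is 10/12
at size 3, {1, 5, 8} reaches all 12 outcomes; every lexicographically earlier size-3 subset fails

Answer: 1, 5, 8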